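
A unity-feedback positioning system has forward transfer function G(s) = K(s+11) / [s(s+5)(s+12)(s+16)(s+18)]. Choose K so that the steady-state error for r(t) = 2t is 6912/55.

25

G(s) has one factor of s in the denominator, so the system is type 1.
K_v = lim_{s→0} s·G(s) = K·11 / (5·12·16·18) = (11/17280)·K.
e_ss = 2/K_v = 6912/55 ⇒ K_v = 55/3456 ⇒ K = (55/3456)/(11/17280) = 25.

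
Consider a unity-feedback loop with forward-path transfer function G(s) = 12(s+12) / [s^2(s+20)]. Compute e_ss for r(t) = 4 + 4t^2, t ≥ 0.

System type = 2 (two poles at s=0). By superposition:
  • 4: tracked with zero error.
  • 4t^2: e_ss = 8/K_a with K_a=7.2 → 10/9.
Total e_ss = 10/9.

10/9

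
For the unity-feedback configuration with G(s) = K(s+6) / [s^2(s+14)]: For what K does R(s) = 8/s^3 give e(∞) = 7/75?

200

Two free integrators in G(s): this is a type 2 system.
K_a = lim_{s→0} s^2·G(s) = K·6 / (14) = (3/7)·K.
e_ss = 8/K_a = 7/75 ⇒ K_a = 600/7 ⇒ K = (600/7)/(3/7) = 200.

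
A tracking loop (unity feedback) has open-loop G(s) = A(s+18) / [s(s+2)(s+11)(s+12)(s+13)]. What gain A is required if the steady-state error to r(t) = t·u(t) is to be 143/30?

40

The open loop has one pole at the origin → type 1 system.
K_v = lim_{s→0} s·G(s) = A·18 / (2·11·12·13) = (3/572)·A.
e_ss = 1/K_v = 143/30 ⇒ K_v = 30/143 ⇒ A = (30/143)/(3/572) = 40.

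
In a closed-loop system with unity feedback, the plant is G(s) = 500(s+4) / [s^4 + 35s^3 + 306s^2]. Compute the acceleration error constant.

Lowest-order denominator term is 306s^2, so the open loop has 2 poles at the origin → type 2 system.
K_a = lim_{s→0} s^2·G(s) = 500·4 / 306 = 1000/153.

1000/153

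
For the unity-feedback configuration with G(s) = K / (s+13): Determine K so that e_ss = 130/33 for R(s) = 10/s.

G(s) has no factors of s in the denominator, so the system is type 0.
K_p = lim_{s→0} G(s) = K / (13) = (1/13)·K.
e_ss = 10/(1 + K_p) = 130/33 ⇒ 1 + (1/13)·K = 33/13 ⇒ K = 20.

20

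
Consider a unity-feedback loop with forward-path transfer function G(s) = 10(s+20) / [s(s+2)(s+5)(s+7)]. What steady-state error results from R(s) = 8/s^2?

2.8

The open loop has one pole at the origin → type 1 system.
K_v = lim_{s→0} s·G(s) = 10·20 / (2·5·7) = 20/7.
e_ss = 8/K_v = 8/(20/7) = 2.8.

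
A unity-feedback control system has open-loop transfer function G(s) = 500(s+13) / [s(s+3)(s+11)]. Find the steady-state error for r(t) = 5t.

33/1300

G(s) has one factor of s in the denominator, so the system is type 1.
K_v = lim_{s→0} s·G(s) = 500·13 / (3·11) = 6500/33.
e_ss = 5/K_v = 5/(6500/33) = 33/1300.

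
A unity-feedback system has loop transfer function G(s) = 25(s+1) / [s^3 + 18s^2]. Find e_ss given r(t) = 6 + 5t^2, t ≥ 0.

7.2

Factoring s^2 from the denominator leaves a polynomial with constant term 18, so the system is type 2. Taking each input component in turn:
  • 6: tracked with zero error.
  • 5t^2: e_ss = 10/K_a with K_a=25/18 → 7.2.
Total e_ss = 7.2.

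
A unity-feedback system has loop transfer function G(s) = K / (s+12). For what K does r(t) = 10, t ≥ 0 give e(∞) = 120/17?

No free integrators in G(s): this is a type 0 system.
K_p = lim_{s→0} G(s) = K / (12) = (1/12)·K.
e_ss = 10/(1 + K_p) = 120/17 ⇒ 1 + (1/12)·K = 17/12 ⇒ K = 5.

5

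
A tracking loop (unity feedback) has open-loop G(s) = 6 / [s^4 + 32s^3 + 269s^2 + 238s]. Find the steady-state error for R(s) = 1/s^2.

Lowest-order denominator term is 238s, so the open loop has 1 pole at the origin → type 1 system.
K_v = lim_{s→0} s·G(s) = 6 / 238 = 3/119.
e_ss = 1/K_v = 1/(3/119) = 119/3.

119/3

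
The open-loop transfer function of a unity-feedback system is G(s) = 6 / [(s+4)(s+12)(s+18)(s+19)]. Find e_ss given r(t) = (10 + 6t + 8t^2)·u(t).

infinity

The open loop has no poles at the origin → type 0 system. Taking each input component in turn:
  • 10: e_ss = 10/(1+K_p) with K_p=1/2736 → 27360/2737.
  • 6t: a type-0 system cannot track it, e_ss → ∞.
  • 8t^2: a type-0 system cannot track it, e_ss → ∞.
The unbounded component dominates.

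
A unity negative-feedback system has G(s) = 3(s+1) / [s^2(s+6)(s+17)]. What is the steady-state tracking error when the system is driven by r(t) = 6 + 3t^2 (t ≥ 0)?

204

Two free integrators in G(s): this is a type 2 system. Taking each input component in turn:
  • 6: tracked with zero error.
  • 3t^2: e_ss = 6/K_a with K_a=1/34 → 204.
Total e_ss = 204.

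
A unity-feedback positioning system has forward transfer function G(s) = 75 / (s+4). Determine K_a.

0

No free integrators in G(s): this is a type 0 system.
K_a = lim_{s→0} s^2·G(s) = 0 (the extra factor of s kills the finite limit).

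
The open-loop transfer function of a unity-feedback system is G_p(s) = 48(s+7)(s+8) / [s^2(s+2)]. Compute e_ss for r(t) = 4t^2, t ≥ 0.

System type = 2 (two poles at s=0).
K_a = lim_{s→0} s^2·G_p(s) = 48·7·8 / (2) = 1344.
r(t) = 4t^2 gives R(s) = 8/s^3.
e_ss = 8/K_a = 8/1344 = 1/168.

1/168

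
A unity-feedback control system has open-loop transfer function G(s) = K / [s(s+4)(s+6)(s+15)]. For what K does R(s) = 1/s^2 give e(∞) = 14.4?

One free integrator in G(s): this is a type 1 system.
K_v = lim_{s→0} s·G(s) = K / (4·6·15) = (1/360)·K.
e_ss = 1/K_v = 14.4 ⇒ K_v = 5/72 ⇒ K = (5/72)/(1/360) = 25.

25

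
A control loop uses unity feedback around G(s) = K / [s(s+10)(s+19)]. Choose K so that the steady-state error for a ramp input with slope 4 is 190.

G(s) has one factor of s in the denominator, so the system is type 1.
K_v = lim_{s→0} s·G(s) = K / (10·19) = (1/190)·K.
e_ss = 4/K_v = 190 ⇒ K_v = 2/95 ⇒ K = (2/95)/(1/190) = 4.

4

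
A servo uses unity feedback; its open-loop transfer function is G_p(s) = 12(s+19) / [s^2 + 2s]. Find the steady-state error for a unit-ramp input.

1/114

The denominator has no term below 2s — 1 pole at s=0, type 1.
K_v = lim_{s→0} s·G_p(s) = 12·19 / 2 = 114.
e_ss = 1/K_v = 1/114.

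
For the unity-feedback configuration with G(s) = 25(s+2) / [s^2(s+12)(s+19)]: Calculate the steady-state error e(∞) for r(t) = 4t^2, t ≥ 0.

The open loop has two poles at the origin → type 2 system.
K_a = lim_{s→0} s^2·G(s) = 25·2 / (12·19) = 25/114.
r(t) = 4t^2 gives R(s) = 8/s^3.
e_ss = 8/K_a = 8/(25/114) = 36.48.

36.48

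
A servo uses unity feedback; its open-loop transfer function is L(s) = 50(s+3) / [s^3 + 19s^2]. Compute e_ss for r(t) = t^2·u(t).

19/75

The denominator has no term below 19s^2 — 2 poles at s=0, type 2.
K_a = lim_{s→0} s^2·L(s) = 50·3 / 19 = 150/19.
r(t) = t^2 gives R(s) = 2/s^3.
e_ss = 2/K_a = 2/(150/19) = 19/75.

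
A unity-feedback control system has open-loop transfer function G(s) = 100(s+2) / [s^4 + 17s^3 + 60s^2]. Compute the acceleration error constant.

The denominator has no term below 60s^2 — 2 poles at s=0, type 2.
K_a = lim_{s→0} s^2·G(s) = 100·2 / 60 = 10/3.

10/3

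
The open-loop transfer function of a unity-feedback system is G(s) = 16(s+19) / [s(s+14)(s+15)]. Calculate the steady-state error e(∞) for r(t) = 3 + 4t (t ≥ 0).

105/38

The open loop has one pole at the origin → type 1 system. By superposition:
  • 3: tracked with zero error.
  • 4t: e_ss = 4/K_v with K_v=152/105 → 105/38.
Total e_ss = 105/38.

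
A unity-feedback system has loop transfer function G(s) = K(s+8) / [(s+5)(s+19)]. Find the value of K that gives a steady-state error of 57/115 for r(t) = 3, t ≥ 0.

No free integrators in G(s): this is a type 0 system.
K_p = lim_{s→0} G(s) = K·8 / (5·19) = (8/95)·K.
e_ss = 3/(1 + K_p) = 57/115 ⇒ 1 + (8/95)·K = 115/19 ⇒ K = 60.

60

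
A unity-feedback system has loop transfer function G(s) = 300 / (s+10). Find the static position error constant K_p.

System type = 0 (no poles at s=0).
K_p = lim_{s→0} G(s) = 300 / (10) = 30.

30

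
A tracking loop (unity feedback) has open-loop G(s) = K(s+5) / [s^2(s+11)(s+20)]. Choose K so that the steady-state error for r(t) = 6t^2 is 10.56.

G(s) has two factors of s in the denominator, so the system is type 2.
K_a = lim_{s→0} s^2·G(s) = K·5 / (11·20) = (1/44)·K.
e_ss = 12/K_a = 10.56 ⇒ K_a = 25/22 ⇒ K = (25/22)/(1/44) = 50.

50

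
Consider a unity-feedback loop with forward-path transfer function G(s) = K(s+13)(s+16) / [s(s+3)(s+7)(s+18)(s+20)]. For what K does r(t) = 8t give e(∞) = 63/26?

System type = 1 (one pole at s=0).
K_v = lim_{s→0} s·G(s) = K·13·16 / (3·7·18·20) = (26/945)·K.
e_ss = 8/K_v = 63/26 ⇒ K_v = 208/63 ⇒ K = (208/63)/(26/945) = 120.

120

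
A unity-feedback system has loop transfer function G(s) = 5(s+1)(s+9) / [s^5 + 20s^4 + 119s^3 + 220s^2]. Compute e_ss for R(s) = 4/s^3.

176/9

Factoring s^2 from the denominator leaves a polynomial with constant term 220, so the system is type 2.
K_a = lim_{s→0} s^2·G(s) = 5·1·9 / 220 = 9/44.
r(t) = 2t^2 gives R(s) = 4/s^3.
e_ss = 4/K_a = 4/(9/44) = 176/9.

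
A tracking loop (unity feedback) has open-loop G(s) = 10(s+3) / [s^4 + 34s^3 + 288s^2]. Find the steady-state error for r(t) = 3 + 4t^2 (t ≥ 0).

76.8

Lowest-order denominator term is 288s^2, so the open loop has 2 poles at the origin → type 2 system. Taking each input component in turn:
  • 3: tracked with zero error.
  • 4t^2: e_ss = 8/K_a with K_a=5/48 → 76.8.
Total e_ss = 76.8.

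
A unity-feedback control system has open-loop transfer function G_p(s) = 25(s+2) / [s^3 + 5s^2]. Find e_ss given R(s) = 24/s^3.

Factoring s^2 from the denominator leaves a polynomial with constant term 5, so the system is type 2.
K_a = lim_{s→0} s^2·G_p(s) = 25·2 / 5 = 10.
r(t) = 12t^2 gives R(s) = 24/s^3.
e_ss = 24/K_a = 24/10 = 2.4.

2.4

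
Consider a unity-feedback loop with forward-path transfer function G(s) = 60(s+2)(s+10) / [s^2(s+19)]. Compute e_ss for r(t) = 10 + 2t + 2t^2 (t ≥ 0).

19/300

The open loop has two poles at the origin → type 2 system. Taking each input component in turn:
  • 10: tracked with zero error.
  • 2t: tracked with zero error.
  • 2t^2: e_ss = 4/K_a with K_a=1200/19 → 19/300.
Total e_ss = 19/300.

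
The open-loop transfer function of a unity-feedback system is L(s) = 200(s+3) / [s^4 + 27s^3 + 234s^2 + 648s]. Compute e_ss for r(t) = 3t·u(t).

Lowest-order denominator term is 648s, so the open loop has 1 pole at the origin → type 1 system.
K_v = lim_{s→0} s·L(s) = 200·3 / 648 = 25/27.
e_ss = 3/K_v = 3/(25/27) = 3.24.

3.24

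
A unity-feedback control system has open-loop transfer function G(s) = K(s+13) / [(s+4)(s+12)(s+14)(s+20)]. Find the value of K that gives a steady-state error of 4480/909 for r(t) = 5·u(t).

No free integrators in G(s): this is a type 0 system.
K_p = lim_{s→0} G(s) = K·13 / (4·12·14·20) = (13/13440)·K.
e_ss = 5/(1 + K_p) = 4480/909 ⇒ 1 + (13/13440)·K = 909/896 ⇒ K = 15.

15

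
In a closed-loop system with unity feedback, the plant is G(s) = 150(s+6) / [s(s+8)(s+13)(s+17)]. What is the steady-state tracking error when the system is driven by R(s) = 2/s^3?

infinity

System type = 1 (one pole at s=0).
For a type-1 system K_a = 0, so e_ss to a parabolic input is unbounded.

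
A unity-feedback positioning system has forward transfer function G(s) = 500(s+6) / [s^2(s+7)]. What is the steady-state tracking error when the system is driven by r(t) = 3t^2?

0.014

The open loop has two poles at the origin → type 2 system.
K_a = lim_{s→0} s^2·G(s) = 500·6 / (7) = 3000/7.
r(t) = 3t^2 gives R(s) = 6/s^3.
e_ss = 6/K_a = 6/(3000/7) = 0.014.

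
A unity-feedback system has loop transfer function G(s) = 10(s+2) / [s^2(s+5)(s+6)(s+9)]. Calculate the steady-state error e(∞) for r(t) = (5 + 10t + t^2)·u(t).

The open loop has two poles at the origin → type 2 system. By superposition:
  • 5: tracked with zero error.
  • 10t: tracked with zero error.
  • t^2: e_ss = 2/K_a with K_a=2/27 → 27.
Total e_ss = 27.

27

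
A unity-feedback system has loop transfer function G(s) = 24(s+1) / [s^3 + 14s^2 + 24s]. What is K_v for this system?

Lowest-order denominator term is 24s, so the open loop has 1 pole at the origin → type 1 system.
K_v = lim_{s→0} s·G(s) = 24·1 / 24 = 1.

1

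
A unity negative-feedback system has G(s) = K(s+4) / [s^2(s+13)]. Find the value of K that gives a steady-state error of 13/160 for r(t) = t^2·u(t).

System type = 2 (two poles at s=0).
K_a = lim_{s→0} s^2·G(s) = K·4 / (13) = (4/13)·K.
e_ss = 2/K_a = 13/160 ⇒ K_a = 320/13 ⇒ K = (320/13)/(4/13) = 80.

80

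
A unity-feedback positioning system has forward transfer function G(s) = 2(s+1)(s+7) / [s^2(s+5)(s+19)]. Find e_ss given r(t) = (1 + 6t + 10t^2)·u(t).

G(s) has two factors of s in the denominator, so the system is type 2. Taking each input component in turn:
  • 1: tracked with zero error.
  • 6t: tracked with zero error.
  • 10t^2: e_ss = 20/K_a with K_a=14/95 → 950/7.
Total e_ss = 950/7.

950/7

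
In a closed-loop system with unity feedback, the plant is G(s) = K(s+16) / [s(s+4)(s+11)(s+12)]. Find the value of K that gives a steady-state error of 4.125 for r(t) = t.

8

System type = 1 (one pole at s=0).
K_v = lim_{s→0} s·G(s) = K·16 / (4·11·12) = (1/33)·K.
e_ss = 1/K_v = 4.125 ⇒ K_v = 8/33 ⇒ K = (8/33)/(1/33) = 8.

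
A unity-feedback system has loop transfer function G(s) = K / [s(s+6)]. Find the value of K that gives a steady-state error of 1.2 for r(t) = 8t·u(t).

System type = 1 (one pole at s=0).
K_v = lim_{s→0} s·G(s) = K / (6) = (1/6)·K.
e_ss = 8/K_v = 1.2 ⇒ K_v = 20/3 ⇒ K = (20/3)/(1/6) = 40.

40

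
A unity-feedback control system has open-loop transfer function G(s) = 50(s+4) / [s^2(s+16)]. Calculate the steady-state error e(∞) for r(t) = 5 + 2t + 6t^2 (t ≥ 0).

The open loop has two poles at the origin → type 2 system. Treating each term separately:
  • 5: tracked with zero error.
  • 2t: tracked with zero error.
  • 6t^2: e_ss = 12/K_a with K_a=12.5 → 0.96.
Total e_ss = 0.96.

0.96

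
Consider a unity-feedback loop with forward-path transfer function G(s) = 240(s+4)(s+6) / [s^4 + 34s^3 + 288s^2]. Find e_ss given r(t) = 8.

Lowest-order denominator term is 288s^2, so the open loop has 2 poles at the origin → type 2 system.
K_p = ∞ for a type-2 system; e_ss to a step is zero.

0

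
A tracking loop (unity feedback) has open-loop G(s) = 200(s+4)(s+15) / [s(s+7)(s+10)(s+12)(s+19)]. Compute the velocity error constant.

The open loop has one pole at the origin → type 1 system.
K_v = lim_{s→0} s·G(s) = 200·4·15 / (7·10·12·19) = 100/133.

100/133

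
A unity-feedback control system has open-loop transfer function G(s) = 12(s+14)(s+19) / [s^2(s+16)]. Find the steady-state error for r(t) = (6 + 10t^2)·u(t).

40/399

Two free integrators in G(s): this is a type 2 system. Treating each term separately:
  • 6: tracked with zero error.
  • 10t^2: e_ss = 20/K_a with K_a=199.5 → 40/399.
Total e_ss = 40/399.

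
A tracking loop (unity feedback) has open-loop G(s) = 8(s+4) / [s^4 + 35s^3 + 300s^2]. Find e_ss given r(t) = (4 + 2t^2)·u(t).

37.5

Lowest-order denominator term is 300s^2, so the open loop has 2 poles at the origin → type 2 system. Treating each term separately:
  • 4: tracked with zero error.
  • 2t^2: e_ss = 4/K_a with K_a=8/75 → 37.5.
Total e_ss = 37.5.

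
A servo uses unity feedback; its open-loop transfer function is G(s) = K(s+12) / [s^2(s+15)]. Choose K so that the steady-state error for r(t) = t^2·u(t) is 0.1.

G(s) has two factors of s in the denominator, so the system is type 2.
K_a = lim_{s→0} s^2·G(s) = K·12 / (15) = 0.8·K.
e_ss = 2/K_a = 0.1 ⇒ K_a = 20 ⇒ K = 20/0.8 = 25.

25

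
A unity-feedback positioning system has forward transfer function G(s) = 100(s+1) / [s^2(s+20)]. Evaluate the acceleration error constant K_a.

5

Two free integrators in G(s): this is a type 2 system.
K_a = lim_{s→0} s^2·G(s) = 100·1 / (20) = 5.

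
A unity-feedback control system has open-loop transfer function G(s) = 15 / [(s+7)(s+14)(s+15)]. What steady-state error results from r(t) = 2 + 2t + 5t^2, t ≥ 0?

infinity

No free integrators in G(s): this is a type 0 system. Taking each input component in turn:
  • 2: e_ss = 2/(1+K_p) with K_p=1/98 → 196/99.
  • 2t: a type-0 system cannot track it, e_ss → ∞.
  • 5t^2: a type-0 system cannot track it, e_ss → ∞.
The unbounded component dominates.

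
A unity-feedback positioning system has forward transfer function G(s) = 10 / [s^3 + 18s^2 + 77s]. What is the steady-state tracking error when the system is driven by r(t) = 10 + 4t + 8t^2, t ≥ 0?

infinity

The denominator has no term below 77s — 1 pole at s=0, type 1. By superposition:
  • 10: tracked with zero error.
  • 4t: e_ss = 4/K_v with K_v=10/77 → 30.8.
  • 8t^2: a type-1 system cannot track it, e_ss → ∞.
The unbounded component dominates.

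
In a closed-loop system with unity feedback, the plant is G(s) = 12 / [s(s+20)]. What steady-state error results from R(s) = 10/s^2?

The open loop has one pole at the origin → type 1 system.
K_v = lim_{s→0} s·G(s) = 12 / (20) = 0.6.
e_ss = 10/K_v = 10/0.6 = 50/3.

50/3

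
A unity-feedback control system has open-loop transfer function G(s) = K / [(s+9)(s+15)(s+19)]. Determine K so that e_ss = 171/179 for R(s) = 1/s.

G(s) has no factors of s in the denominator, so the system is type 0.
K_p = lim_{s→0} G(s) = K / (9·15·19) = (1/2565)·K.
e_ss = 1/(1 + K_p) = 171/179 ⇒ 1 + (1/2565)·K = 179/171 ⇒ K = 120.

120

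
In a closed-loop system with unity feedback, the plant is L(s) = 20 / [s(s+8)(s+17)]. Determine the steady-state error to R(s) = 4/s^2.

27.2

One free integrator in L(s): this is a type 1 system.
K_v = lim_{s→0} s·L(s) = 20 / (8·17) = 5/34.
e_ss = 4/K_v = 4/(5/34) = 27.2.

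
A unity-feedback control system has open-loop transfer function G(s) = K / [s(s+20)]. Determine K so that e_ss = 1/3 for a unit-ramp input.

60

G(s) has one factor of s in the denominator, so the system is type 1.
K_v = lim_{s→0} s·G(s) = K / (20) = 0.05·K.
e_ss = 1/K_v = 1/3 ⇒ K_v = 3 ⇒ K = 3/0.05 = 60.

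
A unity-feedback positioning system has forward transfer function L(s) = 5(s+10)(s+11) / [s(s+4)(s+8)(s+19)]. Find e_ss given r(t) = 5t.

One free integrator in L(s): this is a type 1 system.
K_v = lim_{s→0} s·L(s) = 5·10·11 / (4·8·19) = 275/304.
e_ss = 5/K_v = 5/(275/304) = 304/55.

304/55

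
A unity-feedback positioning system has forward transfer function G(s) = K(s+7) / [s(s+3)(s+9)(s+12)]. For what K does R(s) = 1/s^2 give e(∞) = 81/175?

100

G(s) has one factor of s in the denominator, so the system is type 1.
K_v = lim_{s→0} s·G(s) = K·7 / (3·9·12) = (7/324)·K.
e_ss = 1/K_v = 81/175 ⇒ K_v = 175/81 ⇒ K = (175/81)/(7/324) = 100.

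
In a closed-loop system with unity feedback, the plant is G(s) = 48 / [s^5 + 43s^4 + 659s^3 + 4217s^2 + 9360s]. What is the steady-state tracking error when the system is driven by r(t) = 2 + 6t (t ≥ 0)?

Lowest-order denominator term is 9360s, so the open loop has 1 pole at the origin → type 1 system. Taking each input component in turn:
  • 2: tracked with zero error.
  • 6t: e_ss = 6/K_v with K_v=1/195 → 1170.
Total e_ss = 1170.

1170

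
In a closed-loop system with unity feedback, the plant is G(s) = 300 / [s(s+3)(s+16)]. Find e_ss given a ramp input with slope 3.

0.48

The open loop has one pole at the origin → type 1 system.
K_v = lim_{s→0} s·G(s) = 300 / (3·16) = 6.25.
e_ss = 3/K_v = 3/6.25 = 0.48.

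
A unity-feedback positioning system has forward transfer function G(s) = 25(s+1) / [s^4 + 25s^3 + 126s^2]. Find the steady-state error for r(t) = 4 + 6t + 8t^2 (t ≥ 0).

80.64

Factoring s^2 from the denominator leaves a polynomial with constant term 126, so the system is type 2. By superposition:
  • 4: tracked with zero error.
  • 6t: tracked with zero error.
  • 8t^2: e_ss = 16/K_a with K_a=25/126 → 80.64.
Total e_ss = 80.64.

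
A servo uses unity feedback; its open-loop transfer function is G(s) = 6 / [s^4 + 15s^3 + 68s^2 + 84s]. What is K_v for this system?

1/14

The denominator has no term below 84s — 1 pole at s=0, type 1.
K_v = lim_{s→0} s·G(s) = 6 / 84 = 1/14.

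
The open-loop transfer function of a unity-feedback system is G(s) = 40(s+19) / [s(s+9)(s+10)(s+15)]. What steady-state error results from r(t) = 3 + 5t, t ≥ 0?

The open loop has one pole at the origin → type 1 system. Taking each input component in turn:
  • 3: tracked with zero error.
  • 5t: e_ss = 5/K_v with K_v=76/135 → 675/76.
Total e_ss = 675/76.

675/76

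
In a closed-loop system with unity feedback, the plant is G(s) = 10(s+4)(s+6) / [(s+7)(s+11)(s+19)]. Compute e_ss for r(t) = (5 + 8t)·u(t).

infinity

G(s) has no factors of s in the denominator, so the system is type 0. By superposition:
  • 5: e_ss = 5/(1+K_p) with K_p=240/1463 → 7315/1703.
  • 8t: a type-0 system cannot track it, e_ss → ∞.
The unbounded component dominates.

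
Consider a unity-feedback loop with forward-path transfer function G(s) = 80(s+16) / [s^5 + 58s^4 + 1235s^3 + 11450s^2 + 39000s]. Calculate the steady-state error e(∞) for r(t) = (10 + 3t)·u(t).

2925/32

Lowest-order denominator term is 39000s, so the open loop has 1 pole at the origin → type 1 system. By superposition:
  • 10: tracked with zero error.
  • 3t: e_ss = 3/K_v with K_v=32/975 → 2925/32.
Total e_ss = 2925/32.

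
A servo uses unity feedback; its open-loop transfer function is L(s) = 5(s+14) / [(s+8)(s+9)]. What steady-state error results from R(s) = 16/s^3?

System type = 0 (no poles at s=0).
K_a = lim_{s→0} s^2·L(s) = 0; the steady-state error to this parabolic input grows without bound.

infinity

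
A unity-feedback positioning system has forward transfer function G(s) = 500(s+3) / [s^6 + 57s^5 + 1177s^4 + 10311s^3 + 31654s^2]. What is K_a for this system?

750/15827

Lowest-order denominator term is 31654s^2, so the open loop has 2 poles at the origin → type 2 system.
K_a = lim_{s→0} s^2·G(s) = 500·3 / 31654 = 750/15827.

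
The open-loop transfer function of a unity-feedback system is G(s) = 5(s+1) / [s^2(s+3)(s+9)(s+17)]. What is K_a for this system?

5/459

The open loop has two poles at the origin → type 2 system.
K_a = lim_{s→0} s^2·G(s) = 5·1 / (3·9·17) = 5/459.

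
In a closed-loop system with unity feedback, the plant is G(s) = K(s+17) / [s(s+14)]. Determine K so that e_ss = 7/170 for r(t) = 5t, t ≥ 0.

100

The open loop has one pole at the origin → type 1 system.
K_v = lim_{s→0} s·G(s) = K·17 / (14) = (17/14)·K.
e_ss = 5/K_v = 7/170 ⇒ K_v = 850/7 ⇒ K = (850/7)/(17/14) = 100.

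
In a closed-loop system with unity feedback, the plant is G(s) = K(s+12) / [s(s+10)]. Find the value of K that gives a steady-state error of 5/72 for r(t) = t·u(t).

G(s) has one factor of s in the denominator, so the system is type 1.
K_v = lim_{s→0} s·G(s) = K·12 / (10) = 1.2·K.
e_ss = 1/K_v = 5/72 ⇒ K_v = 14.4 ⇒ K = 14.4/1.2 = 12.

12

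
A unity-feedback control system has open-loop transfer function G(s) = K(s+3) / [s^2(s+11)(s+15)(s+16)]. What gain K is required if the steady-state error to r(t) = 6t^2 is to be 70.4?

150

The open loop has two poles at the origin → type 2 system.
K_a = lim_{s→0} s^2·G(s) = K·3 / (11·15·16) = (1/880)·K.
e_ss = 12/K_a = 70.4 ⇒ K_a = 15/88 ⇒ K = (15/88)/(1/880) = 150.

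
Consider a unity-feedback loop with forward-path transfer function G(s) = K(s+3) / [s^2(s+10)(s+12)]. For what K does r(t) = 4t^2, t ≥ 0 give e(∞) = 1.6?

200

The open loop has two poles at the origin → type 2 system.
K_a = lim_{s→0} s^2·G(s) = K·3 / (10·12) = 0.025·K.
e_ss = 8/K_a = 1.6 ⇒ K_a = 5 ⇒ K = 5/0.025 = 200.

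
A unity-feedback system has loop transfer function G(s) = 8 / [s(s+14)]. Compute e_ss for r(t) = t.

1.75

G(s) has one factor of s in the denominator, so the system is type 1.
K_v = lim_{s→0} s·G(s) = 8 / (14) = 4/7.
e_ss = 1/K_v = 1/(4/7) = 1.75.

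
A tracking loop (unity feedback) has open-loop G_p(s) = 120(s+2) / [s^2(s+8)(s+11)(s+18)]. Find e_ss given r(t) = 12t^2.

158.4

Two free integrators in G_p(s): this is a type 2 system.
K_a = lim_{s→0} s^2·G_p(s) = 120·2 / (8·11·18) = 5/33.
r(t) = 12t^2 gives R(s) = 24/s^3.
e_ss = 24/K_a = 24/(5/33) = 158.4.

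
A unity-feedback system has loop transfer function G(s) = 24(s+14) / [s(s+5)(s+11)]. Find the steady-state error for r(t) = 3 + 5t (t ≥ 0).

G(s) has one factor of s in the denominator, so the system is type 1. Taking each input component in turn:
  • 3: tracked with zero error.
  • 5t: e_ss = 5/K_v with K_v=336/55 → 275/336.
Total e_ss = 275/336.

275/336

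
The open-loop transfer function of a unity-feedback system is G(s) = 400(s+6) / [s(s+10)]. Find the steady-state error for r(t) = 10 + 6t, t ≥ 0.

The open loop has one pole at the origin → type 1 system. Treating each term separately:
  • 10: tracked with zero error.
  • 6t: e_ss = 6/K_v with K_v=240 → 0.025.
Total e_ss = 0.025.

0.025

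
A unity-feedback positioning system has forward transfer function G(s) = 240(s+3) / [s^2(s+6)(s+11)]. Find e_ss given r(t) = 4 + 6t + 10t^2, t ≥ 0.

11/6

G(s) has two factors of s in the denominator, so the system is type 2. Taking each input component in turn:
  • 4: tracked with zero error.
  • 6t: tracked with zero error.
  • 10t^2: e_ss = 20/K_a with K_a=120/11 → 11/6.
Total e_ss = 11/6.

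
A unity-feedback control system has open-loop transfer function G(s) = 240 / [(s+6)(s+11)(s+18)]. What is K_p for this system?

No free integrators in G(s): this is a type 0 system.
K_p = lim_{s→0} G(s) = 240 / (6·11·18) = 20/99.

20/99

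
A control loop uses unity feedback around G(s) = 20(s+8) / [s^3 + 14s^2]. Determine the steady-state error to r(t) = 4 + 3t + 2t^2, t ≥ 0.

0.35

Factoring s^2 from the denominator leaves a polynomial with constant term 14, so the system is type 2. By superposition:
  • 4: tracked with zero error.
  • 3t: tracked with zero error.
  • 2t^2: e_ss = 4/K_a with K_a=80/7 → 0.35.
Total e_ss = 0.35.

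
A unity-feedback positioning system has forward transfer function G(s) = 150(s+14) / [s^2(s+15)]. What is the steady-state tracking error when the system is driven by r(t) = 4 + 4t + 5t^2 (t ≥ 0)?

System type = 2 (two poles at s=0). By superposition:
  • 4: tracked with zero error.
  • 4t: tracked with zero error.
  • 5t^2: e_ss = 10/K_a with K_a=140 → 1/14.
Total e_ss = 1/14.

1/14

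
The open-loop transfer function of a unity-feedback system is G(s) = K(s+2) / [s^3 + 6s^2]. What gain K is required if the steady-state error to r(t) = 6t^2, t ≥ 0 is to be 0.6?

The denominator has no term below 6s^2 — 2 poles at s=0, type 2.
K_a = lim_{s→0} s^2·G(s) = K·2 / 6 = (1/3)·K.
e_ss = 12/K_a = 0.6 ⇒ K_a = 20 ⇒ K = 20/(1/3) = 60.

60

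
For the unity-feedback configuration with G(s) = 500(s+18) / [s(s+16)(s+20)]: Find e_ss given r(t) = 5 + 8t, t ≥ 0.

64/225

System type = 1 (one pole at s=0). By superposition:
  • 5: tracked with zero error.
  • 8t: e_ss = 8/K_v with K_v=28.125 → 64/225.
Total e_ss = 64/225.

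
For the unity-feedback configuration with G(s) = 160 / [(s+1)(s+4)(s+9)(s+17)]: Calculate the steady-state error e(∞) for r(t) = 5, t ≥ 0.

765/193

The open loop has no poles at the origin → type 0 system.
K_p = lim_{s→0} G(s) = 160 / (1·4·9·17) = 40/153.
e_ss = 5/(1 + K_p) = 5/(193/153) = 765/193.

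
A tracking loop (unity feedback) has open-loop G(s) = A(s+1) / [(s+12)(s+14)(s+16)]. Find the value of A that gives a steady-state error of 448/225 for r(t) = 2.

G(s) has no factors of s in the denominator, so the system is type 0.
K_p = lim_{s→0} G(s) = A·1 / (12·14·16) = (1/2688)·A.
e_ss = 2/(1 + K_p) = 448/225 ⇒ 1 + (1/2688)·A = 225/224 ⇒ A = 12.

12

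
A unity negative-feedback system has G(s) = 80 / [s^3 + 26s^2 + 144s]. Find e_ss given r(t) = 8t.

The denominator has no term below 144s — 1 pole at s=0, type 1.
K_v = lim_{s→0} s·G(s) = 80 / 144 = 5/9.
e_ss = 8/K_v = 8/(5/9) = 14.4.

14.4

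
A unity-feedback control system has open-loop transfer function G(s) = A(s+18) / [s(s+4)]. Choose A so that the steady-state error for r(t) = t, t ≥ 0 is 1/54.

12

System type = 1 (one pole at s=0).
K_v = lim_{s→0} s·G(s) = A·18 / (4) = 4.5·A.
e_ss = 1/K_v = 1/54 ⇒ K_v = 54 ⇒ A = 54/4.5 = 12.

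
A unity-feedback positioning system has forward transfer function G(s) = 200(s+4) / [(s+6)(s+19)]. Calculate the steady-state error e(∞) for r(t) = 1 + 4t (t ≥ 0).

System type = 0 (no poles at s=0). By superposition:
  • 1: e_ss = 1/(1+K_p) with K_p=400/57 → 57/457.
  • 4t: a type-0 system cannot track it, e_ss → ∞.
The unbounded component dominates.

infinity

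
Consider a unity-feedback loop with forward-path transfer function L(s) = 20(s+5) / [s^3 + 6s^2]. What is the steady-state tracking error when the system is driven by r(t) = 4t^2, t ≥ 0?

Lowest-order denominator term is 6s^2, so the open loop has 2 poles at the origin → type 2 system.
K_a = lim_{s→0} s^2·L(s) = 20·5 / 6 = 50/3.
r(t) = 4t^2 gives R(s) = 8/s^3.
e_ss = 8/K_a = 8/(50/3) = 0.48.

0.48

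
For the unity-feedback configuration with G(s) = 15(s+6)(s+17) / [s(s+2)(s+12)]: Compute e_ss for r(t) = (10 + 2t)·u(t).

G(s) has one factor of s in the denominator, so the system is type 1. By superposition:
  • 10: tracked with zero error.
  • 2t: e_ss = 2/K_v with K_v=63.75 → 8/255.
Total e_ss = 8/255.

8/255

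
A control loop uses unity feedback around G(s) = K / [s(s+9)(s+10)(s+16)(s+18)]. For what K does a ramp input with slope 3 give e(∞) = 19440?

System type = 1 (one pole at s=0).
K_v = lim_{s→0} s·G(s) = K / (9·10·16·18) = (1/25920)·K.
e_ss = 3/K_v = 19440 ⇒ K_v = 1/6480 ⇒ K = (1/6480)/(1/25920) = 4.

4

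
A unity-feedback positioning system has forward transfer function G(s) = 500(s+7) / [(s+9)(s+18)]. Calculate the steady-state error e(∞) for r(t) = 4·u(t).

G(s) has no factors of s in the denominator, so the system is type 0.
K_p = lim_{s→0} G(s) = 500·7 / (9·18) = 1750/81.
e_ss = 4/(1 + K_p) = 4/(1831/81) = 324/1831.

324/1831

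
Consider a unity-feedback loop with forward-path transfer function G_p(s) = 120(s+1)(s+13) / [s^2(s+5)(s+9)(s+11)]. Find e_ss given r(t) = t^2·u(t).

33/52

Two free integrators in G_p(s): this is a type 2 system.
K_a = lim_{s→0} s^2·G_p(s) = 120·1·13 / (5·9·11) = 104/33.
r(t) = t^2 gives R(s) = 2/s^3.
e_ss = 2/K_a = 2/(104/33) = 33/52.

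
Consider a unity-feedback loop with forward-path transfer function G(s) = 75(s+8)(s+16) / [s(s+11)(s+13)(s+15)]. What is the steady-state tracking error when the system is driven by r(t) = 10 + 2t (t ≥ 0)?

One free integrator in G(s): this is a type 1 system. Taking each input component in turn:
  • 10: tracked with zero error.
  • 2t: e_ss = 2/K_v with K_v=640/143 → 143/320.
Total e_ss = 143/320.

143/320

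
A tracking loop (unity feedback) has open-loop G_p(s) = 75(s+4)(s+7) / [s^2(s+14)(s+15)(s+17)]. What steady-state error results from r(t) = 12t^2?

System type = 2 (two poles at s=0).
K_a = lim_{s→0} s^2·G_p(s) = 75·4·7 / (14·15·17) = 10/17.
r(t) = 12t^2 gives R(s) = 24/s^3.
e_ss = 24/K_a = 24/(10/17) = 40.8.

40.8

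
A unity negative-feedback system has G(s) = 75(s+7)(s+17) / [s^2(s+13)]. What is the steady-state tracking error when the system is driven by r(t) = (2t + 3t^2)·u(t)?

26/2975

The open loop has two poles at the origin → type 2 system. Treating each term separately:
  • 2t: tracked with zero error.
  • 3t^2: e_ss = 6/K_a with K_a=8925/13 → 26/2975.
Total e_ss = 26/2975.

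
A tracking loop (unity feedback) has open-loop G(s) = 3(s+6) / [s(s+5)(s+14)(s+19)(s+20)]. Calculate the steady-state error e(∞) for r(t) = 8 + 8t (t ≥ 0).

One free integrator in G(s): this is a type 1 system. By superposition:
  • 8: tracked with zero error.
  • 8t: e_ss = 8/K_v with K_v=9/13300 → 106400/9.
Total e_ss = 106400/9.

106400/9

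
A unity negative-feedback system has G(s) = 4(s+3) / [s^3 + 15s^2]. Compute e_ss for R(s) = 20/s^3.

The denominator has no term below 15s^2 — 2 poles at s=0, type 2.
K_a = lim_{s→0} s^2·G(s) = 4·3 / 15 = 0.8.
r(t) = 10t^2 gives R(s) = 20/s^3.
e_ss = 20/K_a = 20/0.8 = 25.

25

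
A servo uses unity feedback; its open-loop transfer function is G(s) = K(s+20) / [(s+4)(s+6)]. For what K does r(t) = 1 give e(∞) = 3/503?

200

System type = 0 (no poles at s=0).
K_p = lim_{s→0} G(s) = K·20 / (4·6) = (5/6)·K.
e_ss = 1/(1 + K_p) = 3/503 ⇒ 1 + (5/6)·K = 503/3 ⇒ K = 200.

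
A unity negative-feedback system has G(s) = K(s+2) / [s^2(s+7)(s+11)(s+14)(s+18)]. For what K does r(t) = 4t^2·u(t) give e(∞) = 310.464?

250

The open loop has two poles at the origin → type 2 system.
K_a = lim_{s→0} s^2·G(s) = K·2 / (7·11·14·18) = (1/9702)·K.
e_ss = 8/K_a = 310.464 ⇒ K_a = 125/4851 ⇒ K = (125/4851)/(1/9702) = 250.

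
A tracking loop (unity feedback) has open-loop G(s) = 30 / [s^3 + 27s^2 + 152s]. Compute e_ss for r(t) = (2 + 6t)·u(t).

30.4

Factoring s from the denominator leaves a polynomial with constant term 152, so the system is type 1. By superposition:
  • 2: tracked with zero error.
  • 6t: e_ss = 6/K_v with K_v=15/76 → 30.4.
Total e_ss = 30.4.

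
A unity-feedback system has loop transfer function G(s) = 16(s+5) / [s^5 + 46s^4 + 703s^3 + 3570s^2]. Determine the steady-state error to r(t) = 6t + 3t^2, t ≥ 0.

The denominator has no term below 3570s^2 — 2 poles at s=0, type 2. Taking each input component in turn:
  • 6t: tracked with zero error.
  • 3t^2: e_ss = 6/K_a with K_a=8/357 → 267.75.
Total e_ss = 267.75.

267.75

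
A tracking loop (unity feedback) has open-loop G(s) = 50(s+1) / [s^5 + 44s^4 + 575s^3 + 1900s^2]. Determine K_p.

K_p = lim_{s→0} G(s); with 2 poles at the origin the limit diverges, so K_p = ∞.

infinity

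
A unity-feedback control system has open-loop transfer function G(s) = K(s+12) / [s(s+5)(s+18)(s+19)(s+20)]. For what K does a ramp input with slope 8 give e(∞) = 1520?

15

System type = 1 (one pole at s=0).
K_v = lim_{s→0} s·G(s) = K·12 / (5·18·19·20) = (1/2850)·K.
e_ss = 8/K_v = 1520 ⇒ K_v = 1/190 ⇒ K = (1/190)/(1/2850) = 15.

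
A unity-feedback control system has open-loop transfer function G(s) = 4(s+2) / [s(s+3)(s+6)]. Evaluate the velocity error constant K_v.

One free integrator in G(s): this is a type 1 system.
K_v = lim_{s→0} s·G(s) = 4·2 / (3·6) = 4/9.

4/9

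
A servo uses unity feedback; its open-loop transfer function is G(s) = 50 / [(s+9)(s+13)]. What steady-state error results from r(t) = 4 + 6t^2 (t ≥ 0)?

infinity

No free integrators in G(s): this is a type 0 system. Taking each input component in turn:
  • 4: e_ss = 4/(1+K_p) with K_p=50/117 → 468/167.
  • 6t^2: a type-0 system cannot track it, e_ss → ∞.
The unbounded component dominates.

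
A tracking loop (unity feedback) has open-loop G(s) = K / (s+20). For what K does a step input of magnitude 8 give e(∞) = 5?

12

The open loop has no poles at the origin → type 0 system.
K_p = lim_{s→0} G(s) = K / (20) = 0.05·K.
e_ss = 8/(1 + K_p) = 5 ⇒ 1 + 0.05·K = 1.6 ⇒ K = 12.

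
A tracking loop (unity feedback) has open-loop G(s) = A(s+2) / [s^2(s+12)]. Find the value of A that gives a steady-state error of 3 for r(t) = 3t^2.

12

G(s) has two factors of s in the denominator, so the system is type 2.
K_a = lim_{s→0} s^2·G(s) = A·2 / (12) = (1/6)·A.
e_ss = 6/K_a = 3 ⇒ K_a = 2 ⇒ A = 2/(1/6) = 12.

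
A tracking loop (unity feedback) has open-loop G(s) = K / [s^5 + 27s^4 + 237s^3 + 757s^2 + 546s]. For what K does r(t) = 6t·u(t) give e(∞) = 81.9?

40

The denominator has no term below 546s — 1 pole at s=0, type 1.
K_v = lim_{s→0} s·G(s) = K / 546 = (1/546)·K.
e_ss = 6/K_v = 81.9 ⇒ K_v = 20/273 ⇒ K = (20/273)/(1/546) = 40.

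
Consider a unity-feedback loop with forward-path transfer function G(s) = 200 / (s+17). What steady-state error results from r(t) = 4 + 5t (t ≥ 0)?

infinity

G(s) has no factors of s in the denominator, so the system is type 0. By superposition:
  • 4: e_ss = 4/(1+K_p) with K_p=200/17 → 68/217.
  • 5t: a type-0 system cannot track it, e_ss → ∞.
The unbounded component dominates.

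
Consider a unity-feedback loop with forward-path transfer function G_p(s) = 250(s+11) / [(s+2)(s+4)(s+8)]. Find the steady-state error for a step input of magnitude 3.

32/469

System type = 0 (no poles at s=0).
K_p = lim_{s→0} G_p(s) = 250·11 / (2·4·8) = 1375/32.
e_ss = 3/(1 + K_p) = 3/(1407/32) = 32/469.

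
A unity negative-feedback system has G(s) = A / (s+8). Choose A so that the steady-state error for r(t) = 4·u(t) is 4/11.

80

G(s) has no factors of s in the denominator, so the system is type 0.
K_p = lim_{s→0} G(s) = A / (8) = 0.125·A.
e_ss = 4/(1 + K_p) = 4/11 ⇒ 1 + 0.125·A = 11 ⇒ A = 80.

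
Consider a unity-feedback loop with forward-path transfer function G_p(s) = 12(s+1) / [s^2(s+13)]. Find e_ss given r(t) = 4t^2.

System type = 2 (two poles at s=0).
K_a = lim_{s→0} s^2·G_p(s) = 12·1 / (13) = 12/13.
r(t) = 4t^2 gives R(s) = 8/s^3.
e_ss = 8/K_a = 8/(12/13) = 26/3.

26/3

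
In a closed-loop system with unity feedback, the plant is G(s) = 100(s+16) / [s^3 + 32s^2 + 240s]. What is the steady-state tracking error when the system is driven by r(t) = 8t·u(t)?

The denominator has no term below 240s — 1 pole at s=0, type 1.
K_v = lim_{s→0} s·G(s) = 100·16 / 240 = 20/3.
e_ss = 8/K_v = 8/(20/3) = 1.2.

1.2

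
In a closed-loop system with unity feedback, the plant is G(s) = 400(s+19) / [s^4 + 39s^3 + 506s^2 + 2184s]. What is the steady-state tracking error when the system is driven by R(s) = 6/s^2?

819/475

Lowest-order denominator term is 2184s, so the open loop has 1 pole at the origin → type 1 system.
K_v = lim_{s→0} s·G(s) = 400·19 / 2184 = 950/273.
e_ss = 6/K_v = 6/(950/273) = 819/475.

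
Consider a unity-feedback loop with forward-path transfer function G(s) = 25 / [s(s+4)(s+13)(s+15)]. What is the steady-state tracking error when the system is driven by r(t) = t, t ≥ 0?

The open loop has one pole at the origin → type 1 system.
K_v = lim_{s→0} s·G(s) = 25 / (4·13·15) = 5/156.
e_ss = 1/K_v = 1/(5/156) = 31.2.

31.2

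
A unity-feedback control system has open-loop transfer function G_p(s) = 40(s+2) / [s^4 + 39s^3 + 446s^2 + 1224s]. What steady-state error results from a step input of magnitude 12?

0

Factoring s from the denominator leaves a polynomial with constant term 1224, so the system is type 1.
A type-1 system has K_p = ∞, so it tracks a step input with zero steady-state error.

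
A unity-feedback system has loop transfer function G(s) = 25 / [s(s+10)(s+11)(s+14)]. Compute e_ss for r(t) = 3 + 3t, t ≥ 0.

One free integrator in G(s): this is a type 1 system. Treating each term separately:
  • 3: tracked with zero error.
  • 3t: e_ss = 3/K_v with K_v=5/308 → 184.8.
Total e_ss = 184.8.

184.8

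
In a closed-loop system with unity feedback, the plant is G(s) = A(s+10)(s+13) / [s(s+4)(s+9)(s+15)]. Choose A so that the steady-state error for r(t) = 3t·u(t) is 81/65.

10

One free integrator in G(s): this is a type 1 system.
K_v = lim_{s→0} s·G(s) = A·10·13 / (4·9·15) = (13/54)·A.
e_ss = 3/K_v = 81/65 ⇒ K_v = 65/27 ⇒ A = (65/27)/(13/54) = 10.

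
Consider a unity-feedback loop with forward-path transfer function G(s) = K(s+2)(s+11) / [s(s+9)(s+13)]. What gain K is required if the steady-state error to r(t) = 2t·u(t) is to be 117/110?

10

The open loop has one pole at the origin → type 1 system.
K_v = lim_{s→0} s·G(s) = K·2·11 / (9·13) = (22/117)·K.
e_ss = 2/K_v = 117/110 ⇒ K_v = 220/117 ⇒ K = (220/117)/(22/117) = 10.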